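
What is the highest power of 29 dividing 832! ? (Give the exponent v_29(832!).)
v_29(832!) = 28

Legendre's formula: v_p(n!) = Σ_{k ≥ 1} ⌊n / p^k⌋. For p = 29, n = 832, the terms are:
  ⌊832/29^1⌋ = ⌊832/29⌋ = 28
(the next term ⌊832/29^2⌋ = 0, terminating the sum). Summing: v_29(832!) = 28 = 28.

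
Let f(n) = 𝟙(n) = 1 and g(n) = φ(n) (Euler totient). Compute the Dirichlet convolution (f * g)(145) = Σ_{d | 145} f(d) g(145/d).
(𝟙 * φ)(145) = 145

Divisors of 145: [1, 5, 29, 145]. For each d | 145:
  d = 1: 𝟙(1) · φ(145/1) = 1 · 112 = 112
  d = 5: 𝟙(5) · φ(145/5) = 1 · 28 = 28
  d = 29: 𝟙(29) · φ(145/29) = 1 · 4 = 4
  d = 145: 𝟙(145) · φ(145/145) = 1 · 1 = 1
Summing: (𝟙 * φ)(145) = 112 + 28 + 4 + 1 = 145.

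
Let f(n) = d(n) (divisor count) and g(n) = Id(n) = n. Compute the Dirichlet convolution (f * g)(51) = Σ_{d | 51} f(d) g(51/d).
(d * Id)(51) = 95

Divisors of 51: [1, 3, 17, 51]. For each d | 51:
  d = 1: d(1) · Id(51/1) = 1 · 51 = 51
  d = 3: d(3) · Id(51/3) = 2 · 17 = 34
  d = 17: d(17) · Id(51/17) = 2 · 3 = 6
  d = 51: d(51) · Id(51/51) = 4 · 1 = 4
Summing: (d * Id)(51) = 51 + 34 + 6 + 4 = 95.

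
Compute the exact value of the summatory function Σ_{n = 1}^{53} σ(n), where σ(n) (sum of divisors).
Σ_{n ≤ 53} σ(n) = 2304

Compute σ(n) for each 1 ≤ n ≤ 53: σ(1) = 1, σ(2) = 3, σ(3) = 4, σ(4) = 7, σ(5) = 6, σ(6) = 12, σ(7) = 8, σ(8) = 15, σ(9) = 13, σ(10) = 18, σ(11) = 12, σ(12) = 28, σ(13) = 14, σ(14) = 24, σ(15) = 24, σ(16) = 31, σ(17) = 18, σ(18) = 39, σ(19) = 20, σ(20) = 42, σ(21) = 32, σ(22) = 36, σ(23) = 24, σ(24) = 60, σ(25) = 31, σ(26) = 42, σ(27) = 40, σ(28) = 56, σ(29) = 30, σ(30) = 72, σ(31) = 32, σ(32) = 63, σ(33) = 48, σ(34) = 54, σ(35) = 48, σ(36) = 91, σ(37) = 38, σ(38) = 60, σ(39) = 56, σ(40) = 90, σ(41) = 42, σ(42) = 96, σ(43) = 44, σ(44) = 84, σ(45) = 78, σ(46) = 72, σ(47) = 48, σ(48) = 124, σ(49) = 57, σ(50) = 93, σ(51) = 72, σ(52) = 98, σ(53) = 54. Summing all 53 values: 2304. (Average order: Σ_{n ≤ x} σ(n) ~ (π²/12) x². For x = 53, (π²/12)·53² ≈ 2310.31.)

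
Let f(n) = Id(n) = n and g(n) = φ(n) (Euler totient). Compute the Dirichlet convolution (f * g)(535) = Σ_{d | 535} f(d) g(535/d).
(Id * φ)(535) = 1917

Divisors of 535: [1, 5, 107, 535]. For each d | 535:
  d = 1: Id(1) · φ(535/1) = 1 · 424 = 424
  d = 5: Id(5) · φ(535/5) = 5 · 106 = 530
  d = 107: Id(107) · φ(535/107) = 107 · 4 = 428
  d = 535: Id(535) · φ(535/535) = 535 · 1 = 535
Summing: (Id * φ)(535) = 424 + 530 + 428 + 535 = 1917.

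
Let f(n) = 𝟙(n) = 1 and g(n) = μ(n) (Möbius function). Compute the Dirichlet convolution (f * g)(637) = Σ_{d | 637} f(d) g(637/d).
(𝟙 * μ)(637) = 0

Divisors of 637: [1, 7, 13, 49, 91, 637]. For each d | 637:
  d = 1: 𝟙(1) · μ(637/1) = 1 · 0 = 0
  d = 7: 𝟙(7) · μ(637/7) = 1 · 1 = 1
  d = 13: 𝟙(13) · μ(637/13) = 1 · 0 = 0
  d = 49: 𝟙(49) · μ(637/49) = 1 · -1 = -1
  d = 91: 𝟙(91) · μ(637/91) = 1 · -1 = -1
  d = 637: 𝟙(637) · μ(637/637) = 1 · 1 = 1
Summing: (𝟙 * μ)(637) = 0 + 1 + 0 + -1 + -1 + 1 = 0.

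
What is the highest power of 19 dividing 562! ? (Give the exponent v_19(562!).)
v_19(562!) = 30

Legendre's formula: v_p(n!) = Σ_{k ≥ 1} ⌊n / p^k⌋. For p = 19, n = 562, the terms are:
  ⌊562/19^1⌋ = ⌊562/19⌋ = 29
  ⌊562/19^2⌋ = ⌊562/361⌋ = 1
(the next term ⌊562/19^3⌋ = 0, terminating the sum). Summing: v_19(562!) = 29 + 1 = 30.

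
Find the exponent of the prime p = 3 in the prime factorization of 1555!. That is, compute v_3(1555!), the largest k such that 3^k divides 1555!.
v_3(1555!) = 774

Legendre's formula: v_p(n!) = Σ_{k ≥ 1} ⌊n / p^k⌋. For p = 3, n = 1555, the terms are:
  ⌊1555/3^1⌋ = ⌊1555/3⌋ = 518
  ⌊1555/3^2⌋ = ⌊1555/9⌋ = 172
  ⌊1555/3^3⌋ = ⌊1555/27⌋ = 57
  ⌊1555/3^4⌋ = ⌊1555/81⌋ = 19
  ⌊1555/3^5⌋ = ⌊1555/243⌋ = 6
  ⌊1555/3^6⌋ = ⌊1555/729⌋ = 2
(the next term ⌊1555/3^7⌋ = 0, terminating the sum). Summing: v_3(1555!) = 518 + 172 + 57 + 19 + 6 + 2 = 774.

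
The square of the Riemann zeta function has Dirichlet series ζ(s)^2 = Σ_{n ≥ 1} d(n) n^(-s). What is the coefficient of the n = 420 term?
d(420) = 24

ζ(s)^2 = (Σ 1/m^s)(Σ 1/k^s). The coefficient of 1/n^s in the product is the number of ordered pairs (m, k) with mk = n, which equals d(n). For n = 420, divisors are [1, 2, 3, 4, 5, 6, 7, 10, 12, 14, 15, 20, 21, 28, 30, 35, 42, 60, 70, 84, 105, 140, 210, 420], so d(420) = 24.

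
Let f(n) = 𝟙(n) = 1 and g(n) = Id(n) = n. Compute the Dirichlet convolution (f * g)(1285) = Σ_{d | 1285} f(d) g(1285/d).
(𝟙 * Id)(1285) = 1548

Divisors of 1285: [1, 5, 257, 1285]. For each d | 1285:
  d = 1: 𝟙(1) · Id(1285/1) = 1 · 1285 = 1285
  d = 5: 𝟙(5) · Id(1285/5) = 1 · 257 = 257
  d = 257: 𝟙(257) · Id(1285/257) = 1 · 5 = 5
  d = 1285: 𝟙(1285) · Id(1285/1285) = 1 · 1 = 1
Summing: (𝟙 * Id)(1285) = 1285 + 257 + 5 + 1 = 1548.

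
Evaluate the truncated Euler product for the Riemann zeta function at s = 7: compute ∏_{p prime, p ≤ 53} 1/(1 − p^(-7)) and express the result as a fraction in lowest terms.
∏ = 72859781352345946164271325208512748367496302513429047898775811498046799405380225394802980517015901501332936608125/72256491859259542003929080814473893559535113224475133477501839873036689289530416476883582246279412849505472872448

The primes p ≤ 53 are [2, 3, 5, 7, 11, 13, 17, 19, 23, 29, 31, 37, 41, 43, 47, 53]. For each prime, (1 − 1/p^7)^(-1) = p^7 / (p^7 − 1). The product is (1 − 1/2^7)^(-1), (1 − 1/3^7)^(-1), (1 − 1/5^7)^(-1), (1 − 1/7^7)^(-1), (1 − 1/11^7)^(-1), (1 − 1/13^7)^(-1), (1 − 1/17^7)^(-1), (1 − 1/19^7)^(-1), (1 − 1/23^7)^(-1), (1 − 1/29^7)^(-1), (1 − 1/31^7)^(-1), (1 − 1/37^7)^(-1), (1 − 1/41^7)^(-1), (1 − 1/43^7)^(-1), (1 − 1/47^7)^(-1), (1 − 1/53^7)^(-1) = ∏ p^7 / (p^7 − 1) = 72859781352345946164271325208512748367496302513429047898775811498046799405380225394802980517015901501332936608125/72256491859259542003929080814473893559535113224475133477501839873036689289530416476883582246279412849505472872448.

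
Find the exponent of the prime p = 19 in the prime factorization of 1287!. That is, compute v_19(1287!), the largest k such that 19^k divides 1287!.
v_19(1287!) = 70

Legendre's formula: v_p(n!) = Σ_{k ≥ 1} ⌊n / p^k⌋. For p = 19, n = 1287, the terms are:
  ⌊1287/19^1⌋ = ⌊1287/19⌋ = 67
  ⌊1287/19^2⌋ = ⌊1287/361⌋ = 3
(the next term ⌊1287/19^3⌋ = 0, terminating the sum). Summing: v_19(1287!) = 67 + 3 = 70.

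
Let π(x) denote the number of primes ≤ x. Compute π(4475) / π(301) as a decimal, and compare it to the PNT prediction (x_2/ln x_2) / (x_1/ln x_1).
π(4475)/π(301) = 607/62 ≈ 9.7903;  PNT prediction ≈ 10.0935.

π(301) = 62 and π(4475) = 607, so π(4475)/π(301) ≈ 9.7903. The PNT-predicted ratio is (4475/ln(4475)) / (301/ln(301)) ≈ 10.0935. The two agree to within a few percent, as expected.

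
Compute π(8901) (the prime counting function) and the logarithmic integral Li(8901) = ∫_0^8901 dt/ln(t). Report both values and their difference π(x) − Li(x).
π(8901) = 1108;  Li(8901) ≈ 1126.07;  π(x) − Li(x) ≈ -18.07.

Direct count of primes ≤ 8901 gives π(8901) = 1108. Numerical evaluation of the logarithmic integral gives Li(8901) ≈ 1126.07. The difference π(x) − Li(x) ≈ -18.07 is typically negative for small/moderate x (Li(x) overestimates), though Littlewood's theorem shows this sign changes infinitely often.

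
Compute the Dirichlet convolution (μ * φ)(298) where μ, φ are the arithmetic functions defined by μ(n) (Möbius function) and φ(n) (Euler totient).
(μ * φ)(298) = 0

Divisors of 298: [1, 2, 149, 298]. For each d | 298:
  d = 1: μ(1) · φ(298/1) = 1 · 148 = 148
  d = 2: μ(2) · φ(298/2) = -1 · 148 = -148
  d = 149: μ(149) · φ(298/149) = -1 · 1 = -1
  d = 298: μ(298) · φ(298/298) = 1 · 1 = 1
Summing: (μ * φ)(298) = 148 + -148 + -1 + 1 = 0.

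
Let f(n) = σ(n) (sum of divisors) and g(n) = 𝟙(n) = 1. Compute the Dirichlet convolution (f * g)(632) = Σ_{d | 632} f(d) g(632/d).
(σ * 𝟙)(632) = 2106

Divisors of 632: [1, 2, 4, 8, 79, 158, 316, 632]. For each d | 632:
  d = 1: σ(1) · 𝟙(632/1) = 1 · 1 = 1
  d = 2: σ(2) · 𝟙(632/2) = 3 · 1 = 3
  d = 4: σ(4) · 𝟙(632/4) = 7 · 1 = 7
  d = 8: σ(8) · 𝟙(632/8) = 15 · 1 = 15
  d = 79: σ(79) · 𝟙(632/79) = 80 · 1 = 80
  d = 158: σ(158) · 𝟙(632/158) = 240 · 1 = 240
  d = 316: σ(316) · 𝟙(632/316) = 560 · 1 = 560
  d = 632: σ(632) · 𝟙(632/632) = 1200 · 1 = 1200
Summing: (σ * 𝟙)(632) = 1 + 3 + 7 + 15 + 80 + 240 + 560 + 1200 = 2106.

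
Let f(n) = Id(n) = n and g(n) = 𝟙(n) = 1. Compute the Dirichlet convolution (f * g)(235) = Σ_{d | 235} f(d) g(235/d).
(Id * 𝟙)(235) = 288

Divisors of 235: [1, 5, 47, 235]. For each d | 235:
  d = 1: Id(1) · 𝟙(235/1) = 1 · 1 = 1
  d = 5: Id(5) · 𝟙(235/5) = 5 · 1 = 5
  d = 47: Id(47) · 𝟙(235/47) = 47 · 1 = 47
  d = 235: Id(235) · 𝟙(235/235) = 235 · 1 = 235
Summing: (Id * 𝟙)(235) = 1 + 5 + 47 + 235 = 288.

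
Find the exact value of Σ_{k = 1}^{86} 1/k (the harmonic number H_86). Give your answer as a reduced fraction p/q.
H_86 = 3698356445237207772956045432953649519/734184632222154704090370027645633600

Direct summation: H_86 = 1 + 1/2 + ... + 1/86. The least common denominator is lcm(1, ..., 86) = 8076030954443701744994070304101969600; over this denominator the numerator is 8076030954443701744994070304101969600 + 4038015477221850872497035152050984800 + 2692010318147900581664690101367323200 + 2019007738610925436248517576025492400 + 1615206190888740348998814060820393920 + 1346005159073950290832345050683661600 + 1153718707777671677856295757728852800 + 1009503869305462718124258788012746200 + 897336772715966860554896700455774400 + 807603095444370174499407030410196960 + 734184632222154704090370027645633600 + 673002579536975145416172525341830800 + 621233150341823211153390023392459200 + 576859353888835838928147878864426400 + 538402063629580116332938020273464640 + 504751934652731359062129394006373100 + 475060644379041279117298253182468800 + 448668386357983430277448350227887200 + 425054260760194828683898437057998400 + 403801547722185087249703515205098480 + 384572902592557225952098585909617600 + 367092316111077352045185013822816800 + 351131780627987032391046534960955200 + 336501289768487572708086262670915400 + 323041238177748069799762812164078784 + 310616575170911605576695011696229600 + 299112257571988953518298900151924800 + 288429676944417919464073939432213200 + 278483826015300060172209320831102400 + 269201031814790058166469010136732320 + 260517127562700056290131300132321600 + 252375967326365679531064697003186550 + 244728210740718234696790009215211200 + 237530322189520639558649126591234400 + 230743741555534335571259151545770560 + 224334193178991715138724175113943600 + 218271106876856803918758656867620800 + 212527130380097414341949218528999200 + 207077716780607737051130007797486400 + 201900773861092543624851757602549240 + 196976364742529310853513909856145600 + 192286451296278612976049292954808800 + 187814673359155854534745821025627200 + 183546158055538676022592506911408400 + 179467354543193372110979340091154880 + 175565890313993516195523267480477600 + 171830445839227696702001495831956800 + 168250644884243786354043131335457700 + 164816958253953096836613679675550400 + 161520619088874034899881406082039392 + 158353548126347093039099417727489600 + 155308287585455802788347505848114800 + 152377942536673617830076798190603200 + 149556128785994476759149450075962400 + 146836926444430940818074005529126720 + 144214838472208959732036969716106600 + 141684753586731609561299479019332800 + 139241913007650030086104660415551200 + 136881880583791554999899496679694400 + 134600515907395029083234505068366160 + 132393950072847569590066726296753600 + 130258563781350028145065650066160800 + 128190967530852408650699528636539200 + 126187983663182839765532348501593275 + 124246630068364642230678004678491840 + 122364105370359117348395004607605600 + 120537775439458234999911497076148800 + 118765161094760319779324563295617200 + 117043926875995677463682178320318400 + 115371870777767167785629575772885280 + 113746914851319742887240426818337600 + 112167096589495857569362087556971800 + 110630561019776736232795483617835200 + 109135553438428401959379328433810400 + 107680412725916023266587604054692928 + 106263565190048707170974609264499600 + 104883518888879243441481432520804800 + 103538858390303868525565003898743200 + 102228239929667110696127472203822400 + 100950386930546271812425878801274620 + 99704085857329651172766300050641600 + 98488182371264655426756954928072800 + 97301577764381948734868316916891200 + 96143225648139306488024646477404400 + 95012128875808255823459650636493760 + 93907336679577927267372910512813600 = 40681920897609285502516499762490144709, so H_86 = 40681920897609285502516499762490144709/8076030954443701744994070304101969600; reducing by gcd(40681920897609285502516499762490144709, 8076030954443701744994070304101969600) = 11 gives 3698356445237207772956045432953649519/734184632222154704090370027645633600 ≈ 5.03737. (The PNT-adjacent estimate ln(86) + γ ≈ 5.03156 matches within O(1/n).)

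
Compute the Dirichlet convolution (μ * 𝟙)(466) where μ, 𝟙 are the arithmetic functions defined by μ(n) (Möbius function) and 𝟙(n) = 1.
(μ * 𝟙)(466) = 0

Divisors of 466: [1, 2, 233, 466]. For each d | 466:
  d = 1: μ(1) · 𝟙(466/1) = 1 · 1 = 1
  d = 2: μ(2) · 𝟙(466/2) = -1 · 1 = -1
  d = 233: μ(233) · 𝟙(466/233) = -1 · 1 = -1
  d = 466: μ(466) · 𝟙(466/466) = 1 · 1 = 1
Summing: (μ * 𝟙)(466) = 1 + -1 + -1 + 1 = 0.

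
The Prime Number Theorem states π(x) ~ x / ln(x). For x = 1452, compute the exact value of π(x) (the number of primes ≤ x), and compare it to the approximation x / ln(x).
π(1452) = 230;  x/ln(x) ≈ 199.43;  relative error ≈ 13.29%.

Directly count primes up to 1452: π(1452) = 230. The PNT approximation gives 1452/ln(1452) ≈ 1452/7.28070 ≈ 199.43. Relative error (π(x) − x/ln(x)) / π(x) ≈ 13.29%; the approximation is known to undercount slightly (Li(x) is a better estimate).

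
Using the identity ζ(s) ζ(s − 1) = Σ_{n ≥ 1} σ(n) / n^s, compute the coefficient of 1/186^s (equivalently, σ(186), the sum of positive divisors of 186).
σ(186) = 384

In the product (Σ m^0/m^s)(Σ k / k^s) = Σ (Σ_{d | n} d) / n^s, the coefficient of 1/n^s is σ(n) = Σ_{d | n} d. For n = 186, divisors are [1, 2, 3, 6, 31, 62, 93, 186]; summing: σ(186) = 384.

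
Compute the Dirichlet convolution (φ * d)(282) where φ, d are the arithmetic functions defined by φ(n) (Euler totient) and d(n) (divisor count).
(φ * d)(282) = 576

Divisors of 282: [1, 2, 3, 6, 47, 94, 141, 282]. For each d | 282:
  d = 1: φ(1) · d(282/1) = 1 · 8 = 8
  d = 2: φ(2) · d(282/2) = 1 · 4 = 4
  d = 3: φ(3) · d(282/3) = 2 · 4 = 8
  d = 6: φ(6) · d(282/6) = 2 · 2 = 4
  d = 47: φ(47) · d(282/47) = 46 · 4 = 184
  d = 94: φ(94) · d(282/94) = 46 · 2 = 92
  d = 141: φ(141) · d(282/141) = 92 · 2 = 184
  d = 282: φ(282) · d(282/282) = 92 · 1 = 92
Summing: (φ * d)(282) = 8 + 4 + 8 + 4 + 184 + 92 + 184 + 92 = 576.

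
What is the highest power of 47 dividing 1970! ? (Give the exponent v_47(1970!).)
v_47(1970!) = 41

Legendre's formula: v_p(n!) = Σ_{k ≥ 1} ⌊n / p^k⌋. For p = 47, n = 1970, the terms are:
  ⌊1970/47^1⌋ = ⌊1970/47⌋ = 41
(the next term ⌊1970/47^2⌋ = 0, terminating the sum). Summing: v_47(1970!) = 41 = 41.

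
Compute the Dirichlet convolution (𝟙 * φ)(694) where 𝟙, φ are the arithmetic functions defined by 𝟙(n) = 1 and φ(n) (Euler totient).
(𝟙 * φ)(694) = 694

Divisors of 694: [1, 2, 347, 694]. For each d | 694:
  d = 1: 𝟙(1) · φ(694/1) = 1 · 346 = 346
  d = 2: 𝟙(2) · φ(694/2) = 1 · 346 = 346
  d = 347: 𝟙(347) · φ(694/347) = 1 · 1 = 1
  d = 694: 𝟙(694) · φ(694/694) = 1 · 1 = 1
Summing: (𝟙 * φ)(694) = 346 + 346 + 1 + 1 = 694.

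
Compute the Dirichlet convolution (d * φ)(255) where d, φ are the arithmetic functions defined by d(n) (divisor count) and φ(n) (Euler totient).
(d * φ)(255) = 432

Divisors of 255: [1, 3, 5, 15, 17, 51, 85, 255]. For each d | 255:
  d = 1: d(1) · φ(255/1) = 1 · 128 = 128
  d = 3: d(3) · φ(255/3) = 2 · 64 = 128
  d = 5: d(5) · φ(255/5) = 2 · 32 = 64
  d = 15: d(15) · φ(255/15) = 4 · 16 = 64
  d = 17: d(17) · φ(255/17) = 2 · 8 = 16
  d = 51: d(51) · φ(255/51) = 4 · 4 = 16
  d = 85: d(85) · φ(255/85) = 4 · 2 = 8
  d = 255: d(255) · φ(255/255) = 8 · 1 = 8
Summing: (d * φ)(255) = 128 + 128 + 64 + 64 + 16 + 16 + 8 + 8 = 432.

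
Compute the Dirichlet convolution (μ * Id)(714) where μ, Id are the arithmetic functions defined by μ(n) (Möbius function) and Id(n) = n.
(μ * Id)(714) = 192

Divisors of 714: [1, 2, 3, 6, 7, 14, 17, 21, 34, 42, 51, 102, 119, 238, 357, 714]. For each d | 714:
  d = 1: μ(1) · Id(714/1) = 1 · 714 = 714
  d = 2: μ(2) · Id(714/2) = -1 · 357 = -357
  d = 3: μ(3) · Id(714/3) = -1 · 238 = -238
  d = 6: μ(6) · Id(714/6) = 1 · 119 = 119
  d = 7: μ(7) · Id(714/7) = -1 · 102 = -102
  d = 14: μ(14) · Id(714/14) = 1 · 51 = 51
  d = 17: μ(17) · Id(714/17) = -1 · 42 = -42
  d = 21: μ(21) · Id(714/21) = 1 · 34 = 34
  d = 34: μ(34) · Id(714/34) = 1 · 21 = 21
  d = 42: μ(42) · Id(714/42) = -1 · 17 = -17
  d = 51: μ(51) · Id(714/51) = 1 · 14 = 14
  d = 102: μ(102) · Id(714/102) = -1 · 7 = -7
  d = 119: μ(119) · Id(714/119) = 1 · 6 = 6
  d = 238: μ(238) · Id(714/238) = -1 · 3 = -3
  d = 357: μ(357) · Id(714/357) = -1 · 2 = -2
  d = 714: μ(714) · Id(714/714) = 1 · 1 = 1
Summing: (μ * Id)(714) = 714 + -357 + -238 + 119 + -102 + 51 + -42 + 34 + 21 + -17 + 14 + -7 + 6 + -3 + -2 + 1 = 192.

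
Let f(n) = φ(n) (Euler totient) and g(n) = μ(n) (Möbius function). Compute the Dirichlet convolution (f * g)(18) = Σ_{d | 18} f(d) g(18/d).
(φ * μ)(18) = 0

Divisors of 18: [1, 2, 3, 6, 9, 18]. For each d | 18:
  d = 1: φ(1) · μ(18/1) = 1 · 0 = 0
  d = 2: φ(2) · μ(18/2) = 1 · 0 = 0
  d = 3: φ(3) · μ(18/3) = 2 · 1 = 2
  d = 6: φ(6) · μ(18/6) = 2 · -1 = -2
  d = 9: φ(9) · μ(18/9) = 6 · -1 = -6
  d = 18: φ(18) · μ(18/18) = 6 · 1 = 6
Summing: (φ * μ)(18) = 0 + 0 + 2 + -2 + -6 + 6 = 0.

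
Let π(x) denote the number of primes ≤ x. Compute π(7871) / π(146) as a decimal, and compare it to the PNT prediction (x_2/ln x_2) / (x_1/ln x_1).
π(7871)/π(146) = 993/34 ≈ 29.2059;  PNT prediction ≈ 29.9490.

π(146) = 34 and π(7871) = 993, so π(7871)/π(146) ≈ 29.2059. The PNT-predicted ratio is (7871/ln(7871)) / (146/ln(146)) ≈ 29.9490. The two agree to within a few percent, as expected.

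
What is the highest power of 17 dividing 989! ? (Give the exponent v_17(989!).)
v_17(989!) = 61

Legendre's formula: v_p(n!) = Σ_{k ≥ 1} ⌊n / p^k⌋. For p = 17, n = 989, the terms are:
  ⌊989/17^1⌋ = ⌊989/17⌋ = 58
  ⌊989/17^2⌋ = ⌊989/289⌋ = 3
(the next term ⌊989/17^3⌋ = 0, terminating the sum). Summing: v_17(989!) = 58 + 3 = 61.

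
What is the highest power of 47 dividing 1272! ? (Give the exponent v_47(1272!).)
v_47(1272!) = 27

Legendre's formula: v_p(n!) = Σ_{k ≥ 1} ⌊n / p^k⌋. For p = 47, n = 1272, the terms are:
  ⌊1272/47^1⌋ = ⌊1272/47⌋ = 27
(the next term ⌊1272/47^2⌋ = 0, terminating the sum). Summing: v_47(1272!) = 27 = 27.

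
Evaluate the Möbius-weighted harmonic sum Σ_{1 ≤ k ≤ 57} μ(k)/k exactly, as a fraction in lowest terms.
Σ μ(k)/k = 519973962150962777/32589158477190044730

Values of μ(k) for 1 ≤ k ≤ 57: μ(1) = 1, μ(2) = -1, μ(3) = -1, μ(5) = -1, μ(6) = 1, μ(7) = -1, μ(10) = 1, μ(11) = -1, μ(13) = -1, μ(14) = 1, μ(15) = 1, μ(17) = -1, μ(19) = -1, μ(21) = 1, μ(22) = 1, μ(23) = -1, μ(26) = 1, μ(29) = -1, μ(30) = -1, μ(31) = -1, μ(33) = 1, μ(34) = 1, μ(35) = 1, μ(37) = -1, μ(38) = 1, μ(39) = 1, μ(41) = -1, μ(42) = -1, μ(43) = -1, μ(46) = 1, μ(47) = -1, μ(51) = 1, μ(53) = -1, μ(55) = 1, μ(57) = 1, with μ = 0 on non-squarefree integers. Summing μ(k)/k for k where μ(k) ≠ 0 gives 519973962150962777/32589158477190044730 ≈ 0.0160. (PNT ⟺ this sum → 0 as n → ∞.)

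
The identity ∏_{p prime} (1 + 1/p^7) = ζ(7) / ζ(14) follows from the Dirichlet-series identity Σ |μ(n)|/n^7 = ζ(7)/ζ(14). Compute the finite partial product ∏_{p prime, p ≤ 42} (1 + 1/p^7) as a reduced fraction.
∏ = 906276285123367303463952471174214707523220166331900002148763513926498754947885274824704/898827234959603916464015184677991123451710902595120068322823619866941706124048533178125

The primes p ≤ 42 are [2, 3, 5, 7, 11, 13, 17, 19, 23, 29, 31, 37, 41]. For each, (1 + 1/p^7) = (p^7 + 1)/p^7. Multiplying these fractions over p ∈ [2, 3, 5, 7, 11, 13, 17, 19, 23, 29, 31, 37, 41] gives 906276285123367303463952471174214707523220166331900002148763513926498754947885274824704/898827234959603916464015184677991123451710902595120068322823619866941706124048533178125. (In the limit P → ∞ this tends to ζ(7)/ζ(14).)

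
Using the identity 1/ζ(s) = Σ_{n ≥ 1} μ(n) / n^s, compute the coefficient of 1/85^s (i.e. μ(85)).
μ(85) = 1

Factor n = 85 = 5 · 17. μ(n) = 0 if any exponent ≥ 2 (not squarefree); otherwise μ(n) = (−1)^{ω(n)} where ω(n) is the number of distinct prime factors. Applying: μ(85) = 1.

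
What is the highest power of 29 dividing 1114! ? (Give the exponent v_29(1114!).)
v_29(1114!) = 39

Legendre's formula: v_p(n!) = Σ_{k ≥ 1} ⌊n / p^k⌋. For p = 29, n = 1114, the terms are:
  ⌊1114/29^1⌋ = ⌊1114/29⌋ = 38
  ⌊1114/29^2⌋ = ⌊1114/841⌋ = 1
(the next term ⌊1114/29^3⌋ = 0, terminating the sum). Summing: v_29(1114!) = 38 + 1 = 39.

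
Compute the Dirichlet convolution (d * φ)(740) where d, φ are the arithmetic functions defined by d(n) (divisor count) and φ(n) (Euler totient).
(d * φ)(740) = 1596

Divisors of 740: [1, 2, 4, 5, 10, 20, 37, 74, 148, 185, 370, 740]. For each d | 740:
  d = 1: d(1) · φ(740/1) = 1 · 288 = 288
  d = 2: d(2) · φ(740/2) = 2 · 144 = 288
  d = 4: d(4) · φ(740/4) = 3 · 144 = 432
  d = 5: d(5) · φ(740/5) = 2 · 72 = 144
  d = 10: d(10) · φ(740/10) = 4 · 36 = 144
  d = 20: d(20) · φ(740/20) = 6 · 36 = 216
  d = 37: d(37) · φ(740/37) = 2 · 8 = 16
  d = 74: d(74) · φ(740/74) = 4 · 4 = 16
  d = 148: d(148) · φ(740/148) = 6 · 4 = 24
  d = 185: d(185) · φ(740/185) = 4 · 2 = 8
  d = 370: d(370) · φ(740/370) = 8 · 1 = 8
  d = 740: d(740) · φ(740/740) = 12 · 1 = 12
Summing: (d * φ)(740) = 288 + 288 + 432 + 144 + 144 + 216 + 16 + 16 + 24 + 8 + 8 + 12 = 1596.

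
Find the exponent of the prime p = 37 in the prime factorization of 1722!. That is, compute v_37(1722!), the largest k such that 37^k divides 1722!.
v_37(1722!) = 47

Legendre's formula: v_p(n!) = Σ_{k ≥ 1} ⌊n / p^k⌋. For p = 37, n = 1722, the terms are:
  ⌊1722/37^1⌋ = ⌊1722/37⌋ = 46
  ⌊1722/37^2⌋ = ⌊1722/1369⌋ = 1
(the next term ⌊1722/37^3⌋ = 0, terminating the sum). Summing: v_37(1722!) = 46 + 1 = 47.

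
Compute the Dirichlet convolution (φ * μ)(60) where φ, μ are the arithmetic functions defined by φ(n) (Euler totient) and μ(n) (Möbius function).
(φ * μ)(60) = 3

Divisors of 60: [1, 2, 3, 4, 5, 6, 10, 12, 15, 20, 30, 60]. For each d | 60:
  d = 1: φ(1) · μ(60/1) = 1 · 0 = 0
  d = 2: φ(2) · μ(60/2) = 1 · -1 = -1
  d = 3: φ(3) · μ(60/3) = 2 · 0 = 0
  d = 4: φ(4) · μ(60/4) = 2 · 1 = 2
  d = 5: φ(5) · μ(60/5) = 4 · 0 = 0
  d = 6: φ(6) · μ(60/6) = 2 · 1 = 2
  d = 10: φ(10) · μ(60/10) = 4 · 1 = 4
  d = 12: φ(12) · μ(60/12) = 4 · -1 = -4
  d = 15: φ(15) · μ(60/15) = 8 · 0 = 0
  d = 20: φ(20) · μ(60/20) = 8 · -1 = -8
  d = 30: φ(30) · μ(60/30) = 8 · -1 = -8
  d = 60: φ(60) · μ(60/60) = 16 · 1 = 16
Summing: (φ * μ)(60) = 0 + -1 + 0 + 2 + 0 + 2 + 4 + -4 + 0 + -8 + -8 + 16 = 3.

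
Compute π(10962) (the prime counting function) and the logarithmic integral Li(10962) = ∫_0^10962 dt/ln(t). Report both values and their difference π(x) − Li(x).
π(10962) = 1331;  Li(10962) ≈ 1350.06;  π(x) − Li(x) ≈ -19.06.

Direct count of primes ≤ 10962 gives π(10962) = 1331. Numerical evaluation of the logarithmic integral gives Li(10962) ≈ 1350.06. The difference π(x) − Li(x) ≈ -19.06 is typically negative for small/moderate x (Li(x) overestimates), though Littlewood's theorem shows this sign changes infinitely often.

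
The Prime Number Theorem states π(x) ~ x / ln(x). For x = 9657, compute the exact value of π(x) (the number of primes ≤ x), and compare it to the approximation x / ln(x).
π(9657) = 1192;  x/ln(x) ≈ 1052.48;  relative error ≈ 11.70%.

Directly count primes up to 9657: π(9657) = 1192. The PNT approximation gives 9657/ln(9657) ≈ 9657/9.17544 ≈ 1052.48. Relative error (π(x) − x/ln(x)) / π(x) ≈ 11.70%; the approximation is known to undercount slightly (Li(x) is a better estimate).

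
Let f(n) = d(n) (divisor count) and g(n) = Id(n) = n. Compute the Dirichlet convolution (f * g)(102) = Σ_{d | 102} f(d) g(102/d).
(d * Id)(102) = 380

Divisors of 102: [1, 2, 3, 6, 17, 34, 51, 102]. For each d | 102:
  d = 1: d(1) · Id(102/1) = 1 · 102 = 102
  d = 2: d(2) · Id(102/2) = 2 · 51 = 102
  d = 3: d(3) · Id(102/3) = 2 · 34 = 68
  d = 6: d(6) · Id(102/6) = 4 · 17 = 68
  d = 17: d(17) · Id(102/17) = 2 · 6 = 12
  d = 34: d(34) · Id(102/34) = 4 · 3 = 12
  d = 51: d(51) · Id(102/51) = 4 · 2 = 8
  d = 102: d(102) · Id(102/102) = 8 · 1 = 8
Summing: (d * Id)(102) = 102 + 102 + 68 + 68 + 12 + 12 + 8 + 8 = 380.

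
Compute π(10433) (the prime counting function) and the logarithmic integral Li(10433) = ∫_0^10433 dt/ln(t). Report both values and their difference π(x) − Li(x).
π(10433) = 1277;  Li(10433) ≈ 1293.04;  π(x) − Li(x) ≈ -16.04.

Direct count of primes ≤ 10433 gives π(10433) = 1277. Numerical evaluation of the logarithmic integral gives Li(10433) ≈ 1293.04. The difference π(x) − Li(x) ≈ -16.04 is typically negative for small/moderate x (Li(x) overestimates), though Littlewood's theorem shows this sign changes infinitely often.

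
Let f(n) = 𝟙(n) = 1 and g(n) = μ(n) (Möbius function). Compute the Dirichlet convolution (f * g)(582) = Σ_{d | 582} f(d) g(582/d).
(𝟙 * μ)(582) = 0

Divisors of 582: [1, 2, 3, 6, 97, 194, 291, 582]. For each d | 582:
  d = 1: 𝟙(1) · μ(582/1) = 1 · -1 = -1
  d = 2: 𝟙(2) · μ(582/2) = 1 · 1 = 1
  d = 3: 𝟙(3) · μ(582/3) = 1 · 1 = 1
  d = 6: 𝟙(6) · μ(582/6) = 1 · -1 = -1
  d = 97: 𝟙(97) · μ(582/97) = 1 · 1 = 1
  d = 194: 𝟙(194) · μ(582/194) = 1 · -1 = -1
  d = 291: 𝟙(291) · μ(582/291) = 1 · -1 = -1
  d = 582: 𝟙(582) · μ(582/582) = 1 · 1 = 1
Summing: (𝟙 * μ)(582) = -1 + 1 + 1 + -1 + 1 + -1 + -1 + 1 = 0.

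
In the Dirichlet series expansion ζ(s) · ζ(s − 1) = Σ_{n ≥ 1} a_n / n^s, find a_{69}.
σ(69) = 96

In the product (Σ m^0/m^s)(Σ k / k^s) = Σ (Σ_{d | n} d) / n^s, the coefficient of 1/n^s is σ(n) = Σ_{d | n} d. For n = 69, divisors are [1, 3, 23, 69]; summing: σ(69) = 96.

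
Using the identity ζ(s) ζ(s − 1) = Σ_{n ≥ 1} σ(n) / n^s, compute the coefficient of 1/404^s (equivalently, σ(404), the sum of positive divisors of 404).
σ(404) = 714

In the product (Σ m^0/m^s)(Σ k / k^s) = Σ (Σ_{d | n} d) / n^s, the coefficient of 1/n^s is σ(n) = Σ_{d | n} d. For n = 404, divisors are [1, 2, 4, 101, 202, 404]; summing: σ(404) = 714.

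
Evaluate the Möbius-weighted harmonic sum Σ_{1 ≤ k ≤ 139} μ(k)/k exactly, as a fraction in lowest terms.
Σ μ(k)/k = -149232714064150937862643507545628954127995759701627353/10014646650599190067509233131649940057366334653200433090

Values of μ(k) for 1 ≤ k ≤ 139: μ(1) = 1, μ(2) = -1, μ(3) = -1, μ(5) = -1, μ(6) = 1, μ(7) = -1, μ(10) = 1, μ(11) = -1, μ(13) = -1, μ(14) = 1, μ(15) = 1, μ(17) = -1, μ(19) = -1, μ(21) = 1, μ(22) = 1, μ(23) = -1, μ(26) = 1, μ(29) = -1, μ(30) = -1, μ(31) = -1, μ(33) = 1, μ(34) = 1, μ(35) = 1, μ(37) = -1, μ(38) = 1, μ(39) = 1, μ(41) = -1, μ(42) = -1, μ(43) = -1, μ(46) = 1, μ(47) = -1, μ(51) = 1, μ(53) = -1, μ(55) = 1, μ(57) = 1, μ(58) = 1, μ(59) = -1, μ(61) = -1, μ(62) = 1, μ(65) = 1, μ(66) = -1, μ(67) = -1, μ(69) = 1, μ(70) = -1, μ(71) = -1, μ(73) = -1, μ(74) = 1, μ(77) = 1, μ(78) = -1, μ(79) = -1, μ(82) = 1, μ(83) = -1, μ(85) = 1, μ(86) = 1, μ(87) = 1, μ(89) = -1, μ(91) = 1, μ(93) = 1, μ(94) = 1, μ(95) = 1, μ(97) = -1, μ(101) = -1, μ(102) = -1, μ(103) = -1, μ(105) = -1, μ(106) = 1, μ(107) = -1, μ(109) = -1, μ(110) = -1, μ(111) = 1, μ(113) = -1, μ(114) = -1, μ(115) = 1, μ(118) = 1, μ(119) = 1, μ(122) = 1, μ(123) = 1, μ(127) = -1, μ(129) = 1, μ(130) = -1, μ(131) = -1, μ(133) = 1, μ(134) = 1, μ(137) = -1, μ(138) = -1, μ(139) = -1, with μ = 0 on non-squarefree integers. Summing μ(k)/k for k where μ(k) ≠ 0 gives -149232714064150937862643507545628954127995759701627353/10014646650599190067509233131649940057366334653200433090 ≈ -0.0149. (PNT ⟺ this sum → 0 as n → ∞.)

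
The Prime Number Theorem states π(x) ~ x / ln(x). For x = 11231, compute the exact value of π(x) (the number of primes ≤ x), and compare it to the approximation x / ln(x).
π(11231) = 1357;  x/ln(x) ≈ 1204.21;  relative error ≈ 11.26%.

Directly count primes up to 11231: π(11231) = 1357. The PNT approximation gives 11231/ln(11231) ≈ 11231/9.32643 ≈ 1204.21. Relative error (π(x) − x/ln(x)) / π(x) ≈ 11.26%; the approximation is known to undercount slightly (Li(x) is a better estimate).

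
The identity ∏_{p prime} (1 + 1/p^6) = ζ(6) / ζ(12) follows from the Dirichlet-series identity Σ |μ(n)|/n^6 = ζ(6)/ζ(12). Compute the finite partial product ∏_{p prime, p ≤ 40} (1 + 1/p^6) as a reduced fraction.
∏ = 1409064908372656074115629844532678533864664016937571914400/1385384845877129271600296064992669038424816672643778985121

The primes p ≤ 40 are [2, 3, 5, 7, 11, 13, 17, 19, 23, 29, 31, 37]. For each, (1 + 1/p^6) = (p^6 + 1)/p^6. Multiplying these fractions over p ∈ [2, 3, 5, 7, 11, 13, 17, 19, 23, 29, 31, 37] gives 1409064908372656074115629844532678533864664016937571914400/1385384845877129271600296064992669038424816672643778985121. (In the limit P → ∞ this tends to ζ(6)/ζ(12).)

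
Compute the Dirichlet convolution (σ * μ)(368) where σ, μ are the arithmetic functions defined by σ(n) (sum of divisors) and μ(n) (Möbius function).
(σ * μ)(368) = 368

Divisors of 368: [1, 2, 4, 8, 16, 23, 46, 92, 184, 368]. For each d | 368:
  d = 1: σ(1) · μ(368/1) = 1 · 0 = 0
  d = 2: σ(2) · μ(368/2) = 3 · 0 = 0
  d = 4: σ(4) · μ(368/4) = 7 · 0 = 0
  d = 8: σ(8) · μ(368/8) = 15 · 1 = 15
  d = 16: σ(16) · μ(368/16) = 31 · -1 = -31
  d = 23: σ(23) · μ(368/23) = 24 · 0 = 0
  d = 46: σ(46) · μ(368/46) = 72 · 0 = 0
  d = 92: σ(92) · μ(368/92) = 168 · 0 = 0
  d = 184: σ(184) · μ(368/184) = 360 · -1 = -360
  d = 368: σ(368) · μ(368/368) = 744 · 1 = 744
Summing: (σ * μ)(368) = 0 + 0 + 0 + 15 + -31 + 0 + 0 + 0 + -360 + 744 = 368.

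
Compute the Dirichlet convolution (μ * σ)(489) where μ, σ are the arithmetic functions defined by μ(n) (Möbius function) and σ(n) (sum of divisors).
(μ * σ)(489) = 489

Divisors of 489: [1, 3, 163, 489]. For each d | 489:
  d = 1: μ(1) · σ(489/1) = 1 · 656 = 656
  d = 3: μ(3) · σ(489/3) = -1 · 164 = -164
  d = 163: μ(163) · σ(489/163) = -1 · 4 = -4
  d = 489: μ(489) · σ(489/489) = 1 · 1 = 1
Summing: (μ * σ)(489) = 656 + -164 + -4 + 1 = 489.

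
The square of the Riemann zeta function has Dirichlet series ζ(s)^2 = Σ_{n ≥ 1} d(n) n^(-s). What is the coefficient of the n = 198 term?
d(198) = 12

ζ(s)^2 = (Σ 1/m^s)(Σ 1/k^s). The coefficient of 1/n^s in the product is the number of ordered pairs (m, k) with mk = n, which equals d(n). For n = 198, divisors are [1, 2, 3, 6, 9, 11, 18, 22, 33, 66, 99, 198], so d(198) = 12.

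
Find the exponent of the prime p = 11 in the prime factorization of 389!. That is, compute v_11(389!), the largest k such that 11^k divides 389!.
v_11(389!) = 38

Legendre's formula: v_p(n!) = Σ_{k ≥ 1} ⌊n / p^k⌋. For p = 11, n = 389, the terms are:
  ⌊389/11^1⌋ = ⌊389/11⌋ = 35
  ⌊389/11^2⌋ = ⌊389/121⌋ = 3
(the next term ⌊389/11^3⌋ = 0, terminating the sum). Summing: v_11(389!) = 35 + 3 = 38.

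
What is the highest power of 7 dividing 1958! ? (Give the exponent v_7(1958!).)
v_7(1958!) = 323

Legendre's formula: v_p(n!) = Σ_{k ≥ 1} ⌊n / p^k⌋. For p = 7, n = 1958, the terms are:
  ⌊1958/7^1⌋ = ⌊1958/7⌋ = 279
  ⌊1958/7^2⌋ = ⌊1958/49⌋ = 39
  ⌊1958/7^3⌋ = ⌊1958/343⌋ = 5
(the next term ⌊1958/7^4⌋ = 0, terminating the sum). Summing: v_7(1958!) = 279 + 39 + 5 = 323.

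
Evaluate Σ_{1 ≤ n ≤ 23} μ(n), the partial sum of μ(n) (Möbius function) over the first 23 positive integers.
Σ_{n ≤ 23} μ(n) = -2

Compute μ(n) for each 1 ≤ n ≤ 23: μ(1) = 1, μ(2) = -1, μ(3) = -1, μ(4) = 0, μ(5) = -1, μ(6) = 1, μ(7) = -1, μ(8) = 0, μ(9) = 0, μ(10) = 1, μ(11) = -1, μ(12) = 0, μ(13) = -1, μ(14) = 1, μ(15) = 1, μ(16) = 0, μ(17) = -1, μ(18) = 0, μ(19) = -1, μ(20) = 0, μ(21) = 1, μ(22) = 1, μ(23) = -1. Summing all 23 values: -2. (Mertens function M(x) = Σ_{n ≤ x} μ(n); on average M(x) should be small (PNT ⟺ M(x) = o(x)).)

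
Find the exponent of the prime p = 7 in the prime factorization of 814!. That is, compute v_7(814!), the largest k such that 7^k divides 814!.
v_7(814!) = 134

Legendre's formula: v_p(n!) = Σ_{k ≥ 1} ⌊n / p^k⌋. For p = 7, n = 814, the terms are:
  ⌊814/7^1⌋ = ⌊814/7⌋ = 116
  ⌊814/7^2⌋ = ⌊814/49⌋ = 16
  ⌊814/7^3⌋ = ⌊814/343⌋ = 2
(the next term ⌊814/7^4⌋ = 0, terminating the sum). Summing: v_7(814!) = 116 + 16 + 2 = 134.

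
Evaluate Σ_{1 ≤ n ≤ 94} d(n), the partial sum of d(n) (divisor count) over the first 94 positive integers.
Σ_{n ≤ 94} d(n) = 443

Compute d(n) for each 1 ≤ n ≤ 94: d(1) = 1, d(2) = 2, d(3) = 2, d(4) = 3, d(5) = 2, d(6) = 4, d(7) = 2, d(8) = 4, d(9) = 3, d(10) = 4, d(11) = 2, d(12) = 6, d(13) = 2, d(14) = 4, d(15) = 4, d(16) = 5, d(17) = 2, d(18) = 6, d(19) = 2, d(20) = 6, d(21) = 4, d(22) = 4, d(23) = 2, d(24) = 8, d(25) = 3, d(26) = 4, d(27) = 4, d(28) = 6, d(29) = 2, d(30) = 8, d(31) = 2, d(32) = 6, d(33) = 4, d(34) = 4, d(35) = 4, d(36) = 9, d(37) = 2, d(38) = 4, d(39) = 4, d(40) = 8, d(41) = 2, d(42) = 8, d(43) = 2, d(44) = 6, d(45) = 6, d(46) = 4, d(47) = 2, d(48) = 10, d(49) = 3, d(50) = 6, d(51) = 4, d(52) = 6, d(53) = 2, d(54) = 8, d(55) = 4, d(56) = 8, d(57) = 4, d(58) = 4, d(59) = 2, d(60) = 12, d(61) = 2, d(62) = 4, d(63) = 6, d(64) = 7, d(65) = 4, d(66) = 8, d(67) = 2, d(68) = 6, d(69) = 4, d(70) = 8, d(71) = 2, d(72) = 12, d(73) = 2, d(74) = 4, d(75) = 6, d(76) = 6, d(77) = 4, d(78) = 8, d(79) = 2, d(80) = 10, d(81) = 5, d(82) = 4, d(83) = 2, d(84) = 12, d(85) = 4, d(86) = 4, d(87) = 4, d(88) = 8, d(89) = 2, d(90) = 12, d(91) = 4, d(92) = 6, d(93) = 4, d(94) = 4. Summing all 94 values: 443. (Dirichlet's divisor formula: Σ_{n ≤ x} d(n) = x ln(x) + (2γ − 1) x + O(√x). For x = 94, the asymptotic estimate is ≈ 441.59.)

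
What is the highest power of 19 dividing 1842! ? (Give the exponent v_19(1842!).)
v_19(1842!) = 101

Legendre's formula: v_p(n!) = Σ_{k ≥ 1} ⌊n / p^k⌋. For p = 19, n = 1842, the terms are:
  ⌊1842/19^1⌋ = ⌊1842/19⌋ = 96
  ⌊1842/19^2⌋ = ⌊1842/361⌋ = 5
(the next term ⌊1842/19^3⌋ = 0, terminating the sum). Summing: v_19(1842!) = 96 + 5 = 101.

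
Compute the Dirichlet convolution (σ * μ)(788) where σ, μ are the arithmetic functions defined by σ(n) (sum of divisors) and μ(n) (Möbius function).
(σ * μ)(788) = 788

Divisors of 788: [1, 2, 4, 197, 394, 788]. For each d | 788:
  d = 1: σ(1) · μ(788/1) = 1 · 0 = 0
  d = 2: σ(2) · μ(788/2) = 3 · 1 = 3
  d = 4: σ(4) · μ(788/4) = 7 · -1 = -7
  d = 197: σ(197) · μ(788/197) = 198 · 0 = 0
  d = 394: σ(394) · μ(788/394) = 594 · -1 = -594
  d = 788: σ(788) · μ(788/788) = 1386 · 1 = 1386
Summing: (σ * μ)(788) = 0 + 3 + -7 + 0 + -594 + 1386 = 788.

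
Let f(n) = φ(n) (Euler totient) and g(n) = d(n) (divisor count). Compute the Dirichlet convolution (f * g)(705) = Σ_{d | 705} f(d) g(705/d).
(φ * d)(705) = 1152

Divisors of 705: [1, 3, 5, 15, 47, 141, 235, 705]. For each d | 705:
  d = 1: φ(1) · d(705/1) = 1 · 8 = 8
  d = 3: φ(3) · d(705/3) = 2 · 4 = 8
  d = 5: φ(5) · d(705/5) = 4 · 4 = 16
  d = 15: φ(15) · d(705/15) = 8 · 2 = 16
  d = 47: φ(47) · d(705/47) = 46 · 4 = 184
  d = 141: φ(141) · d(705/141) = 92 · 2 = 184
  d = 235: φ(235) · d(705/235) = 184 · 2 = 368
  d = 705: φ(705) · d(705/705) = 368 · 1 = 368
Summing: (φ * d)(705) = 8 + 8 + 16 + 16 + 184 + 184 + 368 + 368 = 1152.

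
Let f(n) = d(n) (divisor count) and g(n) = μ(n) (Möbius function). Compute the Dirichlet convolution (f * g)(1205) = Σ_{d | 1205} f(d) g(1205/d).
(d * μ)(1205) = 1

Divisors of 1205: [1, 5, 241, 1205]. For each d | 1205:
  d = 1: d(1) · μ(1205/1) = 1 · 1 = 1
  d = 5: d(5) · μ(1205/5) = 2 · -1 = -2
  d = 241: d(241) · μ(1205/241) = 2 · -1 = -2
  d = 1205: d(1205) · μ(1205/1205) = 4 · 1 = 4
Summing: (d * μ)(1205) = 1 + -2 + -2 + 4 = 1.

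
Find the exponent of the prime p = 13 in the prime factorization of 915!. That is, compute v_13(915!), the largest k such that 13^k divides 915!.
v_13(915!) = 75

Legendre's formula: v_p(n!) = Σ_{k ≥ 1} ⌊n / p^k⌋. For p = 13, n = 915, the terms are:
  ⌊915/13^1⌋ = ⌊915/13⌋ = 70
  ⌊915/13^2⌋ = ⌊915/169⌋ = 5
(the next term ⌊915/13^3⌋ = 0, terminating the sum). Summing: v_13(915!) = 70 + 5 = 75.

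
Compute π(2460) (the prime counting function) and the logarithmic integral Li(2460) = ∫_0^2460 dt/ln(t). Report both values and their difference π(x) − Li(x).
π(2460) = 364;  Li(2460) ≈ 374.49;  π(x) − Li(x) ≈ -10.49.

Direct count of primes ≤ 2460 gives π(2460) = 364. Numerical evaluation of the logarithmic integral gives Li(2460) ≈ 374.49. The difference π(x) − Li(x) ≈ -10.49 is typically negative for small/moderate x (Li(x) overestimates), though Littlewood's theorem shows this sign changes infinitely often.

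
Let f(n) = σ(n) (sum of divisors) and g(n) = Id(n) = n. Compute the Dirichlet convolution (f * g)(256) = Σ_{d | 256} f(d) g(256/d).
(σ * Id)(256) = 4097

Divisors of 256: [1, 2, 4, 8, 16, 32, 64, 128, 256]. For each d | 256:
  d = 1: σ(1) · Id(256/1) = 1 · 256 = 256
  d = 2: σ(2) · Id(256/2) = 3 · 128 = 384
  d = 4: σ(4) · Id(256/4) = 7 · 64 = 448
  d = 8: σ(8) · Id(256/8) = 15 · 32 = 480
  d = 16: σ(16) · Id(256/16) = 31 · 16 = 496
  d = 32: σ(32) · Id(256/32) = 63 · 8 = 504
  d = 64: σ(64) · Id(256/64) = 127 · 4 = 508
  d = 128: σ(128) · Id(256/128) = 255 · 2 = 510
  d = 256: σ(256) · Id(256/256) = 511 · 1 = 511
Summing: (σ * Id)(256) = 256 + 384 + 448 + 480 + 496 + 504 + 508 + 510 + 511 = 4097.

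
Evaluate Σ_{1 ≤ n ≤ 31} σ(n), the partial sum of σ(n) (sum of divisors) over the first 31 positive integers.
Σ_{n ≤ 31} σ(n) = 794

Compute σ(n) for each 1 ≤ n ≤ 31: σ(1) = 1, σ(2) = 3, σ(3) = 4, σ(4) = 7, σ(5) = 6, σ(6) = 12, σ(7) = 8, σ(8) = 15, σ(9) = 13, σ(10) = 18, σ(11) = 12, σ(12) = 28, σ(13) = 14, σ(14) = 24, σ(15) = 24, σ(16) = 31, σ(17) = 18, σ(18) = 39, σ(19) = 20, σ(20) = 42, σ(21) = 32, σ(22) = 36, σ(23) = 24, σ(24) = 60, σ(25) = 31, σ(26) = 42, σ(27) = 40, σ(28) = 56, σ(29) = 30, σ(30) = 72, σ(31) = 32. Summing all 31 values: 794. (Average order: Σ_{n ≤ x} σ(n) ~ (π²/12) x². For x = 31, (π²/12)·31² ≈ 790.39.)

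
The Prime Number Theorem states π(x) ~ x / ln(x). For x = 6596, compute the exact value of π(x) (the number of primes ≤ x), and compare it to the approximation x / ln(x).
π(6596) = 852;  x/ln(x) ≈ 750.04;  relative error ≈ 11.97%.

Directly count primes up to 6596: π(6596) = 852. The PNT approximation gives 6596/ln(6596) ≈ 6596/8.79422 ≈ 750.04. Relative error (π(x) − x/ln(x)) / π(x) ≈ 11.97%; the approximation is known to undercount slightly (Li(x) is a better estimate).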